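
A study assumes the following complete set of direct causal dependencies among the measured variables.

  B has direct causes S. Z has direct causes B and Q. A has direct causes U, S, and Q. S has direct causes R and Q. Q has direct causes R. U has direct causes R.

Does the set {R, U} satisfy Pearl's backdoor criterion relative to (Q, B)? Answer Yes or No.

Backdoor paths from Q to B (paths whose first edge points into Q):
  P1: Q <- R -> S -> B
  P2: Q <- R -> U -> A <- S -> B
Condition 1 (no descendant of Q in the set): holds — descendants of Q are {A, B, S, Z}; none are in {R, U}.
Condition 2 (every backdoor path blocked by {R, U}):
  P1: blocked at fork node R ∈ conditioning set.
  P2: blocked at fork node R ∈ conditioning set.
{R, U} satisfies the backdoor criterion.

Yes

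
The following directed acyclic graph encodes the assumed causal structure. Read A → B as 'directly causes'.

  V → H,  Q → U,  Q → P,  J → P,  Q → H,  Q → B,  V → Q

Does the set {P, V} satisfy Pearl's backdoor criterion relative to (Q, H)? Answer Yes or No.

No

Backdoor paths from Q to H (paths whose first edge points into Q):
  P1: Q <- V -> H
Condition 1 (no descendant of Q in the set): FAILS — P is a descendant of Q.
Condition 2 (every backdoor path blocked by {P, V}):
  P1: blocked at fork node V ∈ conditioning set.
{P, V} does not satisfy the backdoor criterion.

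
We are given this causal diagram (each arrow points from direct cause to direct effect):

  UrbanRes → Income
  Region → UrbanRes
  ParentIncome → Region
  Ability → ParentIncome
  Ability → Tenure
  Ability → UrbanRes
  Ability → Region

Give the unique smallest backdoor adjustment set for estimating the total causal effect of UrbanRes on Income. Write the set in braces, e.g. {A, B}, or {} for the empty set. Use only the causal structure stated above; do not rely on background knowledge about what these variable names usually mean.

Variables eligible for adjustment (non-descendants of UrbanRes, excluding UrbanRes and Income): {Ability, ParentIncome, Region, Tenure}.
Backdoor paths from UrbanRes to Income:
  (none)
With no backdoor paths the empty set already satisfies the criterion, and it is trivially minimal.

{}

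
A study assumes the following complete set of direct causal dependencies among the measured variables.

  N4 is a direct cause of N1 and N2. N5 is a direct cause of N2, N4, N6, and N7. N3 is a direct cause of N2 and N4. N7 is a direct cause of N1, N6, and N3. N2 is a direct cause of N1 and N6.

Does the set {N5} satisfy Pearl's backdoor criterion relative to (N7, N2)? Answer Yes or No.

Backdoor paths from N7 to N2 (paths whose first edge points into N7):
  P1: N7 <- N5 -> N4 <- N3 -> N2
  P2: N7 <- N5 -> N4 -> N2
  P3: N7 <- N5 -> N4 -> N1 <- N2
  P4: N7 <- N5 -> N2
  P5: N7 <- N5 -> N6 <- N2
Condition 1 (no descendant of N7 in the set): holds — descendants of N7 are {N1, N2, N3, N4, N6}; none are in {N5}.
Condition 2 (every backdoor path blocked by {N5}):
  P1: blocked at fork node N5 ∈ conditioning set.
  P2: blocked at fork node N5 ∈ conditioning set.
  P3: blocked at fork node N5 ∈ conditioning set.
  P4: blocked at fork node N5 ∈ conditioning set.
  P5: blocked at fork node N5 ∈ conditioning set.
{N5} satisfies the backdoor criterion.

Yes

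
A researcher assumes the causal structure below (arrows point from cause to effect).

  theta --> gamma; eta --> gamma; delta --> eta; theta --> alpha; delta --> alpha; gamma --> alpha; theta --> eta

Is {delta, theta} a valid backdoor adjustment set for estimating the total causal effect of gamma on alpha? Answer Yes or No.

Yes

Backdoor paths from gamma to alpha (paths whose first edge points into gamma):
  P1: gamma <- theta -> eta <- delta -> alpha
  P2: gamma <- theta -> alpha
  P3: gamma <- eta <- theta -> alpha
  P4: gamma <- eta <- delta -> alpha
Condition 1 (no descendant of gamma in the set): holds — descendants of gamma are {alpha}; none are in {delta, theta}.
Condition 2 (every backdoor path blocked by {delta, theta}):
  P1: blocked at fork node theta ∈ conditioning set.
  P2: blocked at fork node theta ∈ conditioning set.
  P3: blocked at fork node theta ∈ conditioning set.
  P4: blocked at fork node delta ∈ conditioning set.
{delta, theta} satisfies the backdoor criterion.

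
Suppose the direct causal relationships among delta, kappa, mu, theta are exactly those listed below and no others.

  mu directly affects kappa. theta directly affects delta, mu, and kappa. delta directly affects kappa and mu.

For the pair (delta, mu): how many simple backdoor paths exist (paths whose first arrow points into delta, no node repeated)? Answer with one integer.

2

A backdoor path from delta to mu is any simple undirected path whose first edge points into delta (i.e. leaves delta via a parent).
Parents of delta: {theta}.
Enumerating:
  P1: delta <- theta -> mu
  P2: delta <- theta -> kappa <- mu
That exhausts the simple backdoor paths. Count: 2.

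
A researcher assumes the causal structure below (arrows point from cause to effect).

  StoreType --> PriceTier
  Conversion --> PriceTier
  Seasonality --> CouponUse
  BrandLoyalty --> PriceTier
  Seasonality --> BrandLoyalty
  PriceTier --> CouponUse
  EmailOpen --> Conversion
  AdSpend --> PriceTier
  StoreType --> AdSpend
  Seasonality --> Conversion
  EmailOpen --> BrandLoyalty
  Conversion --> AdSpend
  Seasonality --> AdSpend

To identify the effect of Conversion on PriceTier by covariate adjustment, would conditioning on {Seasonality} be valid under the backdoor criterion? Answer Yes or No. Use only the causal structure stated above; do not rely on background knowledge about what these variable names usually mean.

No

Backdoor paths from Conversion to PriceTier (paths whose first edge points into Conversion):
  P1: Conversion <- EmailOpen -> BrandLoyalty <- Seasonality -> AdSpend <- StoreType -> PriceTier
  P2: Conversion <- EmailOpen -> BrandLoyalty <- Seasonality -> AdSpend -> PriceTier
  P3: Conversion <- EmailOpen -> BrandLoyalty <- Seasonality -> CouponUse <- PriceTier
  P4: Conversion <- EmailOpen -> BrandLoyalty -> PriceTier
  P5: Conversion <- Seasonality -> AdSpend <- StoreType -> PriceTier
  P6: Conversion <- Seasonality -> AdSpend -> PriceTier
  P7: Conversion <- Seasonality -> BrandLoyalty -> PriceTier
  P8: Conversion <- Seasonality -> CouponUse <- PriceTier
Condition 1 (no descendant of Conversion in the set): holds — descendants of Conversion are {AdSpend, CouponUse, PriceTier}; none are in {Seasonality}.
Condition 2 (every backdoor path blocked by {Seasonality}):
  P1: blocked at collider BrandLoyalty (neither it nor any descendant is in the conditioning set).
  P2: blocked at collider BrandLoyalty (neither it nor any descendant is in the conditioning set).
  P3: blocked at collider BrandLoyalty (neither it nor any descendant is in the conditioning set).
  P4: open — no interior node is in the conditioning set.
  P5: blocked at fork node Seasonality ∈ conditioning set.
  P6: blocked at fork node Seasonality ∈ conditioning set.
  P7: blocked at fork node Seasonality ∈ conditioning set.
  P8: blocked at fork node Seasonality ∈ conditioning set.
{Seasonality} does not satisfy the backdoor criterion.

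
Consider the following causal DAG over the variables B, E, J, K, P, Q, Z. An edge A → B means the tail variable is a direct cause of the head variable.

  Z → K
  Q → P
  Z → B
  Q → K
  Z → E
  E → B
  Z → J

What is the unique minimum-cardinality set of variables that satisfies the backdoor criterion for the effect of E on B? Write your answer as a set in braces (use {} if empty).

{Z}

Variables eligible for adjustment (non-descendants of E, excluding E and B): {J, K, P, Q, Z}.
Backdoor paths from E to B:
  P1: E <- Z -> B
The empty set is not sufficient: P1 (E <- Z -> B) has no collider blocking it and no conditioned non-collider, so it is open.
Try {Z}:
  P1: blocked at fork node Z ∈ conditioning set.
{Z} contains no descendant of E and blocks every backdoor path.
No other singleton works — e.g. {Q} leaves P1 open — so {Z} is the unique smallest valid adjustment set.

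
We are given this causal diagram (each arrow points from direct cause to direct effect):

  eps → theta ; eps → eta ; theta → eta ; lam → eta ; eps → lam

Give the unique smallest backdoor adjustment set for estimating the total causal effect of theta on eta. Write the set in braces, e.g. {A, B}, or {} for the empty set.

{eps}

Variables eligible for adjustment (non-descendants of theta, excluding theta and eta): {eps, lam}.
Backdoor paths from theta to eta:
  P1: theta <- eps -> lam -> eta
  P2: theta <- eps -> eta
The empty set is not sufficient: P1 (theta <- eps -> lam -> eta) has no collider blocking it and no conditioned non-collider, so it is open.
Try {eps}:
  P1: blocked at fork node eps ∈ conditioning set.
  P2: blocked at fork node eps ∈ conditioning set.
{eps} contains no descendant of theta and blocks every backdoor path.
No other singleton works — e.g. {lam} leaves P2 open — so {eps} is the unique smallest valid adjustment set.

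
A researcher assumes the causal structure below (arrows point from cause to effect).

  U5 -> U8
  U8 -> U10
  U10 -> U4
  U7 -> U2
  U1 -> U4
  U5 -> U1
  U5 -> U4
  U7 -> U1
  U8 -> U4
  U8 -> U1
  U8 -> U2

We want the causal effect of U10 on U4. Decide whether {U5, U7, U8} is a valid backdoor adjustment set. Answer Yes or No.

Yes

Backdoor paths from U10 to U4 (paths whose first edge points into U10):
  P1: U10 <- U8 <- U5 -> U1 -> U4
  P2: U10 <- U8 <- U5 -> U4
  P3: U10 <- U8 -> U2 <- U7 -> U1 <- U5 -> U4
  P4: U10 <- U8 -> U2 <- U7 -> U1 -> U4
  P5: U10 <- U8 -> U1 <- U5 -> U4
  P6: U10 <- U8 -> U1 -> U4
  P7: U10 <- U8 -> U4
Condition 1 (no descendant of U10 in the set): holds — descendants of U10 are {U4}; none are in {U5, U7, U8}.
Condition 2 (every backdoor path blocked by {U5, U7, U8}):
  P1: blocked at chain node U8 ∈ conditioning set.
  P2: blocked at chain node U8 ∈ conditioning set.
  P3: blocked at fork node U8 ∈ conditioning set.
  P4: blocked at fork node U8 ∈ conditioning set.
  P5: blocked at fork node U8 ∈ conditioning set.
  P6: blocked at fork node U8 ∈ conditioning set.
  P7: blocked at fork node U8 ∈ conditioning set.
{U5, U7, U8} satisfies the backdoor criterion.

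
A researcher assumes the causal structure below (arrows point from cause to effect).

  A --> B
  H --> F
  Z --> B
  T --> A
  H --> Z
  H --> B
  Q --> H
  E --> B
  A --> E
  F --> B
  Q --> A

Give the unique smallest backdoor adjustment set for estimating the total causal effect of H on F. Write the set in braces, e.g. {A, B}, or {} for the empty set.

Variables eligible for adjustment (non-descendants of H, excluding H and F): {A, E, Q, T}.
Backdoor paths from H to F:
  P1: H <- Q -> A -> E -> B <- F
  P2: H <- Q -> A -> B <- F
Each backdoor path contains an unconditioned collider, so every path is already blocked with the empty conditioning set:
  P1: blocked at collider B (neither it nor any descendant is in the conditioning set).
  P2: blocked at collider B (neither it nor any descendant is in the conditioning set).
The empty set is therefore the unique smallest valid set.

{}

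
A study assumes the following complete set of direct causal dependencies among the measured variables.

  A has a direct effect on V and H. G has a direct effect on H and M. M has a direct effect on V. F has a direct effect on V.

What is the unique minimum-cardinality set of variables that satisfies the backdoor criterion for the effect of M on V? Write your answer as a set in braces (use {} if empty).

Variables eligible for adjustment (non-descendants of M, excluding M and V): {A, F, G, H}.
Backdoor paths from M to V:
  P1: M <- G -> H <- A -> V
Each backdoor path contains an unconditioned collider, so every path is already blocked with the empty conditioning set:
  P1: blocked at collider H (neither it nor any descendant is in the conditioning set).
The empty set is therefore the unique smallest valid set.

{}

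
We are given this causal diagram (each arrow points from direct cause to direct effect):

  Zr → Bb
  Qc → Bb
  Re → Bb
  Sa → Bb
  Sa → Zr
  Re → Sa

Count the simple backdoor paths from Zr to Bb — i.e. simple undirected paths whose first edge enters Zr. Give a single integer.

2

A backdoor path from Zr to Bb is any simple undirected path whose first edge points into Zr (i.e. leaves Zr via a parent).
Parents of Zr: {Sa}.
Enumerating:
  P1: Zr <- Sa <- Re -> Bb
  P2: Zr <- Sa -> Bb
That exhausts the simple backdoor paths. Count: 2.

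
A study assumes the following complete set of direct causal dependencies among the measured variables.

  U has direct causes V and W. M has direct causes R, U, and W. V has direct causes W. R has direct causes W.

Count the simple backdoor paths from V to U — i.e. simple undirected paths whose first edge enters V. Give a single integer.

3

A backdoor path from V to U is any simple undirected path whose first edge points into V (i.e. leaves V via a parent).
Parents of V: {W}.
Enumerating:
  P1: V <- W -> R -> M <- U
  P2: V <- W -> U
  P3: V <- W -> M <- U
That exhausts the simple backdoor paths. Count: 3.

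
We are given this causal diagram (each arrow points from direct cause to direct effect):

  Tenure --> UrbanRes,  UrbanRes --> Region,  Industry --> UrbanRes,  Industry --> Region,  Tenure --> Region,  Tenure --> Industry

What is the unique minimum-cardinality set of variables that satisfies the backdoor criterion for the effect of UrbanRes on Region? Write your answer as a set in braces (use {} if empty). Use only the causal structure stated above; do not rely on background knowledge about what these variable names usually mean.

{Industry, Tenure}

Variables eligible for adjustment (non-descendants of UrbanRes, excluding UrbanRes and Region): {Industry, Tenure}.
Backdoor paths from UrbanRes to Region:
  P1: UrbanRes <- Tenure -> Industry -> Region
  P2: UrbanRes <- Tenure -> Region
  P3: UrbanRes <- Industry <- Tenure -> Region
  P4: UrbanRes <- Industry -> Region
The empty set is not sufficient: P1 (UrbanRes <- Tenure -> Industry -> Region) has no collider blocking it and no conditioned non-collider, so it is open.
Try {Industry, Tenure}:
  P1: blocked at fork node Tenure ∈ conditioning set.
  P2: blocked at fork node Tenure ∈ conditioning set.
  P3: blocked at chain node Industry ∈ conditioning set.
  P4: blocked at fork node Industry ∈ conditioning set.
{Industry, Tenure} contains no descendant of UrbanRes and blocks every backdoor path.
Every element of {Industry, Tenure} is needed (dropping Industry leaves P4 open; dropping Tenure leaves P2 open), so no proper subset is valid.
Among all size-2 subsets of the eligible variables, only {Industry, Tenure} blocks every backdoor path, so it is the unique smallest valid adjustment set.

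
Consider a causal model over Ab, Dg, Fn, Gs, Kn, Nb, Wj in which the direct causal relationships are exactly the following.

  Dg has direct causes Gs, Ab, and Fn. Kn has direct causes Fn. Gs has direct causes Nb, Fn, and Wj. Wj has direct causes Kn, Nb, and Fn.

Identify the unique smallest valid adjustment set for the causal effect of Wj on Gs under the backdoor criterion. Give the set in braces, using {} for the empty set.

{Fn, Nb}

Variables eligible for adjustment (non-descendants of Wj, excluding Wj and Gs): {Ab, Fn, Kn, Nb}.
Backdoor paths from Wj to Gs:
  P1: Wj <- Fn -> Gs
  P2: Wj <- Fn -> Dg <- Gs
  P3: Wj <- Kn <- Fn -> Gs
  P4: Wj <- Kn <- Fn -> Dg <- Gs
  P5: Wj <- Nb -> Gs
The empty set is not sufficient: P1 (Wj <- Fn -> Gs) has no collider blocking it and no conditioned non-collider, so it is open.
Try {Fn, Nb}:
  P1: blocked at fork node Fn ∈ conditioning set.
  P2: blocked at fork node Fn ∈ conditioning set.
  P3: blocked at fork node Fn ∈ conditioning set.
  P4: blocked at fork node Fn ∈ conditioning set.
  P5: blocked at fork node Nb ∈ conditioning set.
{Fn, Nb} contains no descendant of Wj and blocks every backdoor path.
Every element of {Fn, Nb} is needed (dropping Fn leaves P1 open; dropping Nb leaves P5 open), so no proper subset is valid.
Among all size-2 subsets of the eligible variables, only {Fn, Nb} blocks every backdoor path, so it is the unique smallest valid adjustment set.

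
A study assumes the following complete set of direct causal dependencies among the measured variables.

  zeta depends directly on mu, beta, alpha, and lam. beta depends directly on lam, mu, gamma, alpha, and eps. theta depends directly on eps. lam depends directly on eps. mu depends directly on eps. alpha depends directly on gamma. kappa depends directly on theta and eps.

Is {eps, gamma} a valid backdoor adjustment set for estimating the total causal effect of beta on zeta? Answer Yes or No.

No

Backdoor paths from beta to zeta (paths whose first edge points into beta):
  P1: beta <- eps -> lam -> zeta
  P2: beta <- eps -> mu -> zeta
  P3: beta <- lam <- eps -> mu -> zeta
  P4: beta <- lam -> zeta
  P5: beta <- gamma -> alpha -> zeta
  P6: beta <- mu <- eps -> lam -> zeta
  P7: beta <- mu -> zeta
  P8: beta <- alpha -> zeta
Condition 1 (no descendant of beta in the set): holds — descendants of beta are {zeta}; none are in {eps, gamma}.
Condition 2 (every backdoor path blocked by {eps, gamma}):
  P1: blocked at fork node eps ∈ conditioning set.
  P2: blocked at fork node eps ∈ conditioning set.
  P3: blocked at fork node eps ∈ conditioning set.
  P4: open — no interior node is in the conditioning set.
  P5: blocked at fork node gamma ∈ conditioning set.
  P6: blocked at fork node eps ∈ conditioning set.
  P7: open — no interior node is in the conditioning set.
  P8: open — no interior node is in the conditioning set.
{eps, gamma} does not satisfy the backdoor criterion.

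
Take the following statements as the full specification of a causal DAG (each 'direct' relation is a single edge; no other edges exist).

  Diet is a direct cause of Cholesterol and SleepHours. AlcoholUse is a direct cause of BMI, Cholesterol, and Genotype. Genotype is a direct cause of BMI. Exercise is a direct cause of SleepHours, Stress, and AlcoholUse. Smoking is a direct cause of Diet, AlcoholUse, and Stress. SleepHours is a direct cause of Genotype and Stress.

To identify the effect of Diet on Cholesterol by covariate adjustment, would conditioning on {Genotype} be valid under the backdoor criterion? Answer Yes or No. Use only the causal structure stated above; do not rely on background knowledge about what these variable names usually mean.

Backdoor paths from Diet to Cholesterol (paths whose first edge points into Diet):
  P1: Diet <- Smoking -> AlcoholUse -> Cholesterol
  P2: Diet <- Smoking -> Stress <- Exercise -> AlcoholUse -> Cholesterol
  P3: Diet <- Smoking -> Stress <- Exercise -> SleepHours -> Genotype <- AlcoholUse -> Cholesterol
  P4: Diet <- Smoking -> Stress <- Exercise -> SleepHours -> Genotype -> BMI <- AlcoholUse -> Cholesterol
  P5: Diet <- Smoking -> Stress <- SleepHours <- Exercise -> AlcoholUse -> Cholesterol
  P6: Diet <- Smoking -> Stress <- SleepHours -> Genotype <- AlcoholUse -> Cholesterol
  P7: Diet <- Smoking -> Stress <- SleepHours -> Genotype -> BMI <- AlcoholUse -> Cholesterol
Condition 1 (no descendant of Diet in the set): FAILS — Genotype is a descendant of Diet.
Condition 2 (every backdoor path blocked by {Genotype}):
  P1: open — no interior node is in the conditioning set.
  P2: blocked at collider Stress (neither it nor any descendant is in the conditioning set).
  P3: blocked at collider Stress (neither it nor any descendant is in the conditioning set).
  P4: blocked at collider Stress (neither it nor any descendant is in the conditioning set).
  P5: blocked at collider Stress (neither it nor any descendant is in the conditioning set).
  P6: blocked at collider Stress (neither it nor any descendant is in the conditioning set).
  P7: blocked at collider Stress (neither it nor any descendant is in the conditioning set).
{Genotype} does not satisfy the backdoor criterion.

No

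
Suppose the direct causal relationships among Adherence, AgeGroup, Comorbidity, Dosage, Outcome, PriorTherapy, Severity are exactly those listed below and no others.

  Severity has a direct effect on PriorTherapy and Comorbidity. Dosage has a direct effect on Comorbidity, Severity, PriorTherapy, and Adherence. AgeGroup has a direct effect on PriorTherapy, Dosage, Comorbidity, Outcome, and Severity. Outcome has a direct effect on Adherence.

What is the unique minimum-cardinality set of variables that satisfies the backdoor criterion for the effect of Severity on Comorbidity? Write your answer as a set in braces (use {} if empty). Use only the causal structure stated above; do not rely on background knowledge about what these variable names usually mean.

Variables eligible for adjustment (non-descendants of Severity, excluding Severity and Comorbidity): {Adherence, AgeGroup, Dosage, Outcome}.
Backdoor paths from Severity to Comorbidity:
  P1: Severity <- AgeGroup -> Outcome -> Adherence <- Dosage -> Comorbidity
  P2: Severity <- AgeGroup -> Dosage -> Comorbidity
  P3: Severity <- AgeGroup -> PriorTherapy <- Dosage -> Comorbidity
  P4: Severity <- AgeGroup -> Comorbidity
  P5: Severity <- Dosage <- AgeGroup -> Comorbidity
  P6: Severity <- Dosage -> PriorTherapy <- AgeGroup -> Comorbidity
  P7: Severity <- Dosage -> Comorbidity
  P8: Severity <- Dosage -> Adherence <- Outcome <- AgeGroup -> Comorbidity
The empty set is not sufficient: P2 (Severity <- AgeGroup -> Dosage -> Comorbidity) has no collider blocking it and no conditioned non-collider, so it is open.
Try {AgeGroup, Dosage}:
  P1: blocked at fork node AgeGroup ∈ conditioning set.
  P2: blocked at fork node AgeGroup ∈ conditioning set.
  P3: blocked at fork node AgeGroup ∈ conditioning set.
  P4: blocked at fork node AgeGroup ∈ conditioning set.
  P5: blocked at chain node Dosage ∈ conditioning set.
  P6: blocked at fork node Dosage ∈ conditioning set.
  P7: blocked at fork node Dosage ∈ conditioning set.
  P8: blocked at fork node Dosage ∈ conditioning set.
{AgeGroup, Dosage} contains no descendant of Severity and blocks every backdoor path.
Every element of {AgeGroup, Dosage} is needed (dropping AgeGroup leaves P4 open; dropping Dosage leaves P7 open), so no proper subset is valid.
Among all size-2 subsets of the eligible variables, only {AgeGroup, Dosage} blocks every backdoor path, so it is the unique smallest valid adjustment set.

{AgeGroup, Dosage}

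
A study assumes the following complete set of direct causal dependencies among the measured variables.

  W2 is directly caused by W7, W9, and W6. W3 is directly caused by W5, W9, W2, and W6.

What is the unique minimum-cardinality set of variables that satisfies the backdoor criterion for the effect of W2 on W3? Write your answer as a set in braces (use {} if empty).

Variables eligible for adjustment (non-descendants of W2, excluding W2 and W3): {W5, W6, W7, W9}.
Backdoor paths from W2 to W3:
  P1: W2 <- W6 -> W3
  P2: W2 <- W9 -> W3
The empty set is not sufficient: P1 (W2 <- W6 -> W3) has no collider blocking it and no conditioned non-collider, so it is open.
Try {W6, W9}:
  P1: blocked at fork node W6 ∈ conditioning set.
  P2: blocked at fork node W9 ∈ conditioning set.
{W6, W9} contains no descendant of W2 and blocks every backdoor path.
Every element of {W6, W9} is needed (dropping W6 leaves P1 open; dropping W9 leaves P2 open), so no proper subset is valid.
Among all size-2 subsets of the eligible variables, only {W6, W9} blocks every backdoor path, so it is the unique smallest valid adjustment set.

{W6, W9}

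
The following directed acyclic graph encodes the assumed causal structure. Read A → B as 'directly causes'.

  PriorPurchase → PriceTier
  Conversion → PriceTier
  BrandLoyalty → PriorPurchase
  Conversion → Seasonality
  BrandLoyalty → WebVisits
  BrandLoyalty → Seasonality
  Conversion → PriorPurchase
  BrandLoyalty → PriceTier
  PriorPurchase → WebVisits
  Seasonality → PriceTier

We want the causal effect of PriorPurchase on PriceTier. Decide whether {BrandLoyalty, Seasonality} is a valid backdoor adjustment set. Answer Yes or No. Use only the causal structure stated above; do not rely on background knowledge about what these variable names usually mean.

No

Backdoor paths from PriorPurchase to PriceTier (paths whose first edge points into PriorPurchase):
  P1: PriorPurchase <- Conversion -> Seasonality <- BrandLoyalty -> PriceTier
  P2: PriorPurchase <- Conversion -> Seasonality -> PriceTier
  P3: PriorPurchase <- Conversion -> PriceTier
  P4: PriorPurchase <- BrandLoyalty -> Seasonality <- Conversion -> PriceTier
  P5: PriorPurchase <- BrandLoyalty -> Seasonality -> PriceTier
  P6: PriorPurchase <- BrandLoyalty -> PriceTier
Condition 1 (no descendant of PriorPurchase in the set): holds — descendants of PriorPurchase are {PriceTier, WebVisits}; none are in {BrandLoyalty, Seasonality}.
Condition 2 (every backdoor path blocked by {BrandLoyalty, Seasonality}):
  P1: blocked at fork node BrandLoyalty ∈ conditioning set.
  P2: blocked at chain node Seasonality ∈ conditioning set.
  P3: open — no interior node is in the conditioning set.
  P4: blocked at fork node BrandLoyalty ∈ conditioning set.
  P5: blocked at fork node BrandLoyalty ∈ conditioning set.
  P6: blocked at fork node BrandLoyalty ∈ conditioning set.
{BrandLoyalty, Seasonality} does not satisfy the backdoor criterion.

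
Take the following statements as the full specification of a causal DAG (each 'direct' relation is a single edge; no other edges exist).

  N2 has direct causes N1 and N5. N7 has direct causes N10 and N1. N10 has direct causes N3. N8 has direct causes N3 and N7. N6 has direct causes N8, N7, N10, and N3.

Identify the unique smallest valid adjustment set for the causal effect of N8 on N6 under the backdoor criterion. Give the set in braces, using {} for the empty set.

Variables eligible for adjustment (non-descendants of N8, excluding N8 and N6): {N1, N10, N2, N3, N5, N7}.
Backdoor paths from N8 to N6:
  P1: N8 <- N3 -> N10 -> N7 -> N6
  P2: N8 <- N3 -> N10 -> N6
  P3: N8 <- N3 -> N6
  P4: N8 <- N7 <- N10 <- N3 -> N6
  P5: N8 <- N7 <- N10 -> N6
  P6: N8 <- N7 -> N6
The empty set is not sufficient: P1 (N8 <- N3 -> N10 -> N7 -> N6) has no collider blocking it and no conditioned non-collider, so it is open.
Try {N3, N7}:
  P1: blocked at fork node N3 ∈ conditioning set.
  P2: blocked at fork node N3 ∈ conditioning set.
  P3: blocked at fork node N3 ∈ conditioning set.
  P4: blocked at chain node N7 ∈ conditioning set.
  P5: blocked at chain node N7 ∈ conditioning set.
  P6: blocked at fork node N7 ∈ conditioning set.
{N3, N7} contains no descendant of N8 and blocks every backdoor path.
Every element of {N3, N7} is needed (dropping N3 leaves P2 open; dropping N7 leaves P5 open), so no proper subset is valid.
Among all size-2 subsets of the eligible variables, only {N3, N7} blocks every backdoor path, so it is the unique smallest valid adjustment set.

{N3, N7}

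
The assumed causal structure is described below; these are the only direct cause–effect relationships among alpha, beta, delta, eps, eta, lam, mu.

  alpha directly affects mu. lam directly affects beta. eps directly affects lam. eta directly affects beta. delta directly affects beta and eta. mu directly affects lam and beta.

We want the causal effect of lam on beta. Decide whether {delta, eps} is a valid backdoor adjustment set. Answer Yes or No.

No

Backdoor paths from lam to beta (paths whose first edge points into lam):
  P1: lam <- mu -> beta
Condition 1 (no descendant of lam in the set): holds — descendants of lam are {beta}; none are in {delta, eps}.
Condition 2 (every backdoor path blocked by {delta, eps}):
  P1: open — no interior node is in the conditioning set.
{delta, eps} does not satisfy the backdoor criterion.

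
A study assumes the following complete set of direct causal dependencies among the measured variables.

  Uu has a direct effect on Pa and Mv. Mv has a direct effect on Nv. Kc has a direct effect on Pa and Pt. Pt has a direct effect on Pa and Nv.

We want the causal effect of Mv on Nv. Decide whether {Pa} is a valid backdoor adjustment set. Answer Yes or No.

No

Backdoor paths from Mv to Nv (paths whose first edge points into Mv):
  P1: Mv <- Uu -> Pa <- Kc -> Pt -> Nv
  P2: Mv <- Uu -> Pa <- Pt -> Nv
Condition 1 (no descendant of Mv in the set): holds — descendants of Mv are {Nv}; none are in {Pa}.
Condition 2 (every backdoor path blocked by {Pa}):
  P1: open — collider(s) Pa are conditioned on (or have a conditioned descendant) and no non-collider on the path is in the set.
  P2: open — collider(s) Pa are conditioned on (or have a conditioned descendant) and no non-collider on the path is in the set.
{Pa} does not satisfy the backdoor criterion.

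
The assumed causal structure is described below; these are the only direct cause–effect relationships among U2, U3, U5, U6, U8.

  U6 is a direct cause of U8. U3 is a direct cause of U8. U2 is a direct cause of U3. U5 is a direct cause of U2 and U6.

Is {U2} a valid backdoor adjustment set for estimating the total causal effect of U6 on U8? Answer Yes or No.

Backdoor paths from U6 to U8 (paths whose first edge points into U6):
  P1: U6 <- U5 -> U2 -> U3 -> U8
Condition 1 (no descendant of U6 in the set): holds — descendants of U6 are {U8}; none are in {U2}.
Condition 2 (every backdoor path blocked by {U2}):
  P1: blocked at chain node U2 ∈ conditioning set.
{U2} satisfies the backdoor criterion.

Yes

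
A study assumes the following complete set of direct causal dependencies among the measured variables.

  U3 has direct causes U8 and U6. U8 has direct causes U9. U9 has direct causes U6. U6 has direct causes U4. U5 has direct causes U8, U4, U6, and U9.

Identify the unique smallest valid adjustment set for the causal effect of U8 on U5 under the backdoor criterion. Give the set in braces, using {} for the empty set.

Variables eligible for adjustment (non-descendants of U8, excluding U8 and U5): {U4, U6, U9}.
Backdoor paths from U8 to U5:
  P1: U8 <- U9 <- U6 <- U4 -> U5
  P2: U8 <- U9 <- U6 -> U5
  P3: U8 <- U9 -> U5
The empty set is not sufficient: P1 (U8 <- U9 <- U6 <- U4 -> U5) has no collider blocking it and no conditioned non-collider, so it is open.
Try {U9}:
  P1: blocked at chain node U9 ∈ conditioning set.
  P2: blocked at chain node U9 ∈ conditioning set.
  P3: blocked at fork node U9 ∈ conditioning set.
{U9} contains no descendant of U8 and blocks every backdoor path.
No other singleton works — e.g. {U4} leaves P2 open — so {U9} is the unique smallest valid adjustment set.

{U9}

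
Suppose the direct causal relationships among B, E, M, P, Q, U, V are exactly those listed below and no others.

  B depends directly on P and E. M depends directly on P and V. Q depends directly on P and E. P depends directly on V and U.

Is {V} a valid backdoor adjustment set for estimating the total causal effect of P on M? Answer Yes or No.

Backdoor paths from P to M (paths whose first edge points into P):
  P1: P <- V -> M
Condition 1 (no descendant of P in the set): holds — descendants of P are {B, M, Q}; none are in {V}.
Condition 2 (every backdoor path blocked by {V}):
  P1: blocked at fork node V ∈ conditioning set.
{V} satisfies the backdoor criterion.

Yes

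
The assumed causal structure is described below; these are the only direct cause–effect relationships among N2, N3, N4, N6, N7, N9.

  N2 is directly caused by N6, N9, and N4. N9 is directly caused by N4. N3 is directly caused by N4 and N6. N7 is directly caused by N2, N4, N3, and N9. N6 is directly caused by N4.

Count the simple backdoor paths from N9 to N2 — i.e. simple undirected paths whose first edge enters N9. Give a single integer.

7

A backdoor path from N9 to N2 is any simple undirected path whose first edge points into N9 (i.e. leaves N9 via a parent).
Parents of N9: {N4}.
Enumerating:
  P1: N9 <- N4 -> N6 -> N3 -> N7 <- N2
  P2: N9 <- N4 -> N6 -> N2
  P3: N9 <- N4 -> N3 <- N6 -> N2
  P4: N9 <- N4 -> N3 -> N7 <- N2
  P5: N9 <- N4 -> N2
  P6: N9 <- N4 -> N7 <- N3 <- N6 -> N2
  P7: N9 <- N4 -> N7 <- N2
That exhausts the simple backdoor paths. Count: 7.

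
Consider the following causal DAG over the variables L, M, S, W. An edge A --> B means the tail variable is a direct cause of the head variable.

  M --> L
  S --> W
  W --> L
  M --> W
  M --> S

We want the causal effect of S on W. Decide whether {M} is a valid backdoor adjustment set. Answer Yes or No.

Backdoor paths from S to W (paths whose first edge points into S):
  P1: S <- M -> W
  P2: S <- M -> L <- W
Condition 1 (no descendant of S in the set): holds — descendants of S are {L, W}; none are in {M}.
Condition 2 (every backdoor path blocked by {M}):
  P1: blocked at fork node M ∈ conditioning set.
  P2: blocked at fork node M ∈ conditioning set.
{M} satisfies the backdoor criterion.

Yes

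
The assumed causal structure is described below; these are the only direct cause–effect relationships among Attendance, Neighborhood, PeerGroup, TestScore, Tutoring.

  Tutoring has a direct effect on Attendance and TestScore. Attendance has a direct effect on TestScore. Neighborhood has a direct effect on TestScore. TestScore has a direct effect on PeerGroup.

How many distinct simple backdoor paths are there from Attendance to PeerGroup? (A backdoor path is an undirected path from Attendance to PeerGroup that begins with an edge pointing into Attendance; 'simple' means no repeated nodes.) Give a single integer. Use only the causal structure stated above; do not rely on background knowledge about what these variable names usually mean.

1

A backdoor path from Attendance to PeerGroup is any simple undirected path whose first edge points into Attendance (i.e. leaves Attendance via a parent).
Parents of Attendance: {Tutoring}.
Enumerating:
  P1: Attendance <- Tutoring -> TestScore -> PeerGroup
That exhausts the simple backdoor paths. Count: 1.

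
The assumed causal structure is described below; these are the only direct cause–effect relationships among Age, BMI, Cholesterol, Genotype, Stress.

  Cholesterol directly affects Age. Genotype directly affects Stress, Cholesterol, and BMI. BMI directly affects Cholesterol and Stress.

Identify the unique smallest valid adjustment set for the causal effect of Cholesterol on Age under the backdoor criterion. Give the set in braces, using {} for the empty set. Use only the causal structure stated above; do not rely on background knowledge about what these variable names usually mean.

{}

Variables eligible for adjustment (non-descendants of Cholesterol, excluding Cholesterol and Age): {BMI, Genotype, Stress}.
Backdoor paths from Cholesterol to Age:
  (none)
With no backdoor paths the empty set already satisfies the criterion, and it is trivially minimal.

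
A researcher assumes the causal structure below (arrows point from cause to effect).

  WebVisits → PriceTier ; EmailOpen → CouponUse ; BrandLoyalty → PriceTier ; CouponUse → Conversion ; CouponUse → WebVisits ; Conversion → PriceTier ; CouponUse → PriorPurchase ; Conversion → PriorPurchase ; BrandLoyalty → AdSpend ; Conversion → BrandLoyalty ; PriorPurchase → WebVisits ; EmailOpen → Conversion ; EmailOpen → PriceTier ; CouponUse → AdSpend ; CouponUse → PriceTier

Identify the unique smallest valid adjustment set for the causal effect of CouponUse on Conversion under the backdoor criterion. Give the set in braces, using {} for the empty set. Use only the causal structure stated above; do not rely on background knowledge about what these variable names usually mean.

Variables eligible for adjustment (non-descendants of CouponUse, excluding CouponUse and Conversion): {EmailOpen}.
Backdoor paths from CouponUse to Conversion:
  P1: CouponUse <- EmailOpen -> Conversion
  P2: CouponUse <- EmailOpen -> PriceTier <- Conversion
  P3: CouponUse <- EmailOpen -> PriceTier <- WebVisits <- PriorPurchase <- Conversion
  P4: CouponUse <- EmailOpen -> PriceTier <- BrandLoyalty <- Conversion
The empty set is not sufficient: P1 (CouponUse <- EmailOpen -> Conversion) has no collider blocking it and no conditioned non-collider, so it is open.
Try {EmailOpen}:
  P1: blocked at fork node EmailOpen ∈ conditioning set.
  P2: blocked at fork node EmailOpen ∈ conditioning set.
  P3: blocked at fork node EmailOpen ∈ conditioning set.
  P4: blocked at fork node EmailOpen ∈ conditioning set.
{EmailOpen} contains no descendant of CouponUse and blocks every backdoor path.
{EmailOpen} is the unique smallest valid adjustment set.

{EmailOpen}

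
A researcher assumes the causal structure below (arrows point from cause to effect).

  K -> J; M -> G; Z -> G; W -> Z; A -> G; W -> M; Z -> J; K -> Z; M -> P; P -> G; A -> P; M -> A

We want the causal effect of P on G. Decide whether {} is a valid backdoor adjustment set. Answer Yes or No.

Backdoor paths from P to G (paths whose first edge points into P):
  P1: P <- M <- W -> Z -> G
  P2: P <- M -> A -> G
  P3: P <- M -> G
  P4: P <- A <- M <- W -> Z -> G
  P5: P <- A <- M -> G
  P6: P <- A -> G
Condition 1 (no descendant of P in the set): holds — descendants of P are {G}; none are in {}.
Condition 2 (every backdoor path blocked by {}):
  P1: open — no interior node is in the conditioning set.
  P2: open — no interior node is in the conditioning set.
  P3: open — no interior node is in the conditioning set.
  P4: open — no interior node is in the conditioning set.
  P5: open — no interior node is in the conditioning set.
  P6: open — no interior node is in the conditioning set.
{} does not satisfy the backdoor criterion.

No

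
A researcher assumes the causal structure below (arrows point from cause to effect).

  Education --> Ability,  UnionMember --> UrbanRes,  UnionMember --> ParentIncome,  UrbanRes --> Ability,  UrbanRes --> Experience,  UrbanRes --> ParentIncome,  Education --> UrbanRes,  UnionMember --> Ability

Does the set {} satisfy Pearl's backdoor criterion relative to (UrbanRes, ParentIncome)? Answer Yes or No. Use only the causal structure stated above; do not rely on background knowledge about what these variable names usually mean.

Backdoor paths from UrbanRes to ParentIncome (paths whose first edge points into UrbanRes):
  P1: UrbanRes <- UnionMember -> ParentIncome
  P2: UrbanRes <- Education -> Ability <- UnionMember -> ParentIncome
Condition 1 (no descendant of UrbanRes in the set): holds — descendants of UrbanRes are {Ability, Experience, ParentIncome}; none are in {}.
Condition 2 (every backdoor path blocked by {}):
  P1: open — no interior node is in the conditioning set.
  P2: blocked at collider Ability (neither it nor any descendant is in the conditioning set).
{} does not satisfy the backdoor criterion.

No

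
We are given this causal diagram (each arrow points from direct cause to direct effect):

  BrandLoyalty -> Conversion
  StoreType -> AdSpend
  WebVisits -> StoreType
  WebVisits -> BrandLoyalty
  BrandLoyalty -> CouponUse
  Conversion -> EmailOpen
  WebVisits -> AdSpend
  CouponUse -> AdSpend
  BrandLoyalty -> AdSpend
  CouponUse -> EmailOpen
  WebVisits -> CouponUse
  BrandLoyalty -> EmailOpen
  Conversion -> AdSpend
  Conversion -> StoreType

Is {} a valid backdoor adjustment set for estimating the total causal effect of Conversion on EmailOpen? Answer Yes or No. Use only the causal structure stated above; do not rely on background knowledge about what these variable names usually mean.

Backdoor paths from Conversion to EmailOpen (paths whose first edge points into Conversion):
  P1: Conversion <- BrandLoyalty <- WebVisits -> CouponUse -> EmailOpen
  P2: Conversion <- BrandLoyalty <- WebVisits -> StoreType -> AdSpend <- CouponUse -> EmailOpen
  P3: Conversion <- BrandLoyalty <- WebVisits -> AdSpend <- CouponUse -> EmailOpen
  P4: Conversion <- BrandLoyalty -> CouponUse -> EmailOpen
  P5: Conversion <- BrandLoyalty -> EmailOpen
  P6: Conversion <- BrandLoyalty -> AdSpend <- WebVisits -> CouponUse -> EmailOpen
  P7: Conversion <- BrandLoyalty -> AdSpend <- CouponUse -> EmailOpen
  P8: Conversion <- BrandLoyalty -> AdSpend <- StoreType <- WebVisits -> CouponUse -> EmailOpen
Condition 1 (no descendant of Conversion in the set): holds — descendants of Conversion are {AdSpend, EmailOpen, StoreType}; none are in {}.
Condition 2 (every backdoor path blocked by {}):
  P1: open — no interior node is in the conditioning set.
  P2: blocked at collider AdSpend (neither it nor any descendant is in the conditioning set).
  P3: blocked at collider AdSpend (neither it nor any descendant is in the conditioning set).
  P4: open — no interior node is in the conditioning set.
  P5: open — no interior node is in the conditioning set.
  P6: blocked at collider AdSpend (neither it nor any descendant is in the conditioning set).
  P7: blocked at collider AdSpend (neither it nor any descendant is in the conditioning set).
  P8: blocked at collider AdSpend (neither it nor any descendant is in the conditioning set).
{} does not satisfy the backdoor criterion.

No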